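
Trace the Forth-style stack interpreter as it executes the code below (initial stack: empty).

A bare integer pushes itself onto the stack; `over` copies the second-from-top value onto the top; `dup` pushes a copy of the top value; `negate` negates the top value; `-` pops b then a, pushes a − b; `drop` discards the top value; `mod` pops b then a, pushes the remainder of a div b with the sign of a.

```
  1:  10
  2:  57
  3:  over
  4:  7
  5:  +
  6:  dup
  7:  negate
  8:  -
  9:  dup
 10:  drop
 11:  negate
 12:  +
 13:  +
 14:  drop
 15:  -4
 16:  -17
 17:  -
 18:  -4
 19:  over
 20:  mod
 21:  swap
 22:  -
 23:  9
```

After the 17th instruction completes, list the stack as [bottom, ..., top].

10     → 10
57     → 10 57
over   → 10 57 10
7      → 10 57 10 7
+      → 10 57 17
dup    → 10 57 17 17
negate → 10 57 17 -17
-      → 10 57 34
dup    → 10 57 34 34
drop   → 10 57 34
negate → 10 57 -34
+      → 10 23
+      → 33
drop   → (empty)
-4     → -4
-17    → -4 -17
-      → 13

[13]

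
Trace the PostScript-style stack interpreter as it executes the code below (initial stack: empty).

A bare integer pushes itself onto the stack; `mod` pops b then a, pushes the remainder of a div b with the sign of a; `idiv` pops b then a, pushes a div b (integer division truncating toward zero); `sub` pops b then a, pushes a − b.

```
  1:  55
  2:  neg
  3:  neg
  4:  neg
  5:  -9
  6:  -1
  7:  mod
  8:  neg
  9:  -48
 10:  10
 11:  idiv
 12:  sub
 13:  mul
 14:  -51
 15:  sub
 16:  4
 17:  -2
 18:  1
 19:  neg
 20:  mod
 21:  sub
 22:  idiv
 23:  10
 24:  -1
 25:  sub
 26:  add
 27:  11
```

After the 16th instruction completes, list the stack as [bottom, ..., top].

[-169, 4]

55   -> [55]
neg  -> [-55]
neg  -> [55]
neg  -> [-55]
-9   -> [-55, -9]
-1   -> [-55, -9, -1]
mod  -> [-55, 0]
neg  -> [-55, 0]
-48  -> [-55, 0, -48]
10   -> [-55, 0, -48, 10]
idiv -> [-55, 0, -4]
sub  -> [-55, 4]
mul  -> [-220]
-51  -> [-220, -51]
sub  -> [-169]
4    -> [-169, 4]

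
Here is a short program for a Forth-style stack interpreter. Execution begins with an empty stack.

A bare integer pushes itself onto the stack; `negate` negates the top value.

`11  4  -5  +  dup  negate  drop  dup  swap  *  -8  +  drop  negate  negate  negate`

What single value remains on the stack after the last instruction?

11     : [11]
4      : [11, 4]
-5     : [11, 4, -5]
+      : [11, -1]
dup    : [11, -1, -1]
negate : [11, -1, 1]
drop   : [11, -1]
dup    : [11, -1, -1]
swap   : [11, -1, -1]
*      : [11, 1]
-8     : [11, 1, -8]
+      : [11, -7]
drop   : [11]
negate : [-11]
negate : [11]
negate : [-11]

-11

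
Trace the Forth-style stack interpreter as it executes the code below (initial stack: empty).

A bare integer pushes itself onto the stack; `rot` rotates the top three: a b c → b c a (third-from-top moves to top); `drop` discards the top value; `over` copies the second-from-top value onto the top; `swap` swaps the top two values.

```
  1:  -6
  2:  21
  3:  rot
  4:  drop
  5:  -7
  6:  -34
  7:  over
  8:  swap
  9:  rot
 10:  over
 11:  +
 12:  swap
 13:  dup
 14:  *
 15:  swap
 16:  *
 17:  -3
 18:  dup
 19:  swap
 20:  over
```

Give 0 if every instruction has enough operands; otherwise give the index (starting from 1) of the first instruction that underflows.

3

-6 → [-6]
21 → [-6, 21]
rot  — needs 3 operands, stack has 2 → underflow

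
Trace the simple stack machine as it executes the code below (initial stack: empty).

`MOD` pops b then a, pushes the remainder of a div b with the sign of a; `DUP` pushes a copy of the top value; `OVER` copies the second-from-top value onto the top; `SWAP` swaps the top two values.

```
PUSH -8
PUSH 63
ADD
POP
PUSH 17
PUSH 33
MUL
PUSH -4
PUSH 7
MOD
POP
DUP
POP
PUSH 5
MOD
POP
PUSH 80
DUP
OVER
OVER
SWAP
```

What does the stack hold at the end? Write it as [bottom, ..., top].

PUSH -8 → [-8]
PUSH 63 → [-8, 63]
ADD     → [55]
POP     → []
PUSH 17 → [17]
PUSH 33 → [17, 33]
MUL     → [561]
PUSH -4 → [561, -4]
PUSH 7  → [561, -4, 7]
MOD     → [561, -4]
POP     → [561]
DUP     → [561, 561]
POP     → [561]
PUSH 5  → [561, 5]
MOD     → [1]
POP     → []
PUSH 80 → [80]
DUP     → [80, 80]
OVER    → [80, 80, 80]
OVER    → [80, 80, 80, 80]
SWAP    → [80, 80, 80, 80]

[80, 80, 80, 80]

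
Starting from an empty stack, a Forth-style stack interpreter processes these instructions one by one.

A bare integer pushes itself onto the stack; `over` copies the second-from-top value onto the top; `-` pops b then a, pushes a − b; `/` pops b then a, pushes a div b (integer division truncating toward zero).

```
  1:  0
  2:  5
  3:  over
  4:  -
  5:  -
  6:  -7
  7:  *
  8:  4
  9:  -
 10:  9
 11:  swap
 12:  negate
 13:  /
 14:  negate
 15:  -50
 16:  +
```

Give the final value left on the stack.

-50

0      → [0]
5      → [0, 5]
over   → [0, 5, 0]
-      → [0, 5]
-      → [-5]
-7     → [-5, -7]
*      → [35]
4      → [35, 4]
-      → [31]
9      → [31, 9]
swap   → [9, 31]
negate → [9, -31]
/      → [0]
negate → [0]
-50    → [0, -50]
+      → [-50]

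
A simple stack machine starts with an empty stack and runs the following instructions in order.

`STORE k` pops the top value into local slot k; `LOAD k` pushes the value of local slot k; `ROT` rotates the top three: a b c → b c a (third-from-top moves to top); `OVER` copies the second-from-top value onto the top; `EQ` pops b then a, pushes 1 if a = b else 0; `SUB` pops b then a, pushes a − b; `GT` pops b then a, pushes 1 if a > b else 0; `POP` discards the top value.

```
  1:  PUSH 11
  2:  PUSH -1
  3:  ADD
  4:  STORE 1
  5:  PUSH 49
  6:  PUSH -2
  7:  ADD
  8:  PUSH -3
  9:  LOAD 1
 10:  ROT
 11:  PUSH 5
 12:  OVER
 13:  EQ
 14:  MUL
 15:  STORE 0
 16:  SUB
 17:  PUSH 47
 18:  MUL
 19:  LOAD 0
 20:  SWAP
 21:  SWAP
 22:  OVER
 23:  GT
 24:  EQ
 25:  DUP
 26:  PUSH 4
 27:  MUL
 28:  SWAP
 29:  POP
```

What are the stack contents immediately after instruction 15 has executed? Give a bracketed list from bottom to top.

[-3, 10]

PUSH 11 : 11
PUSH -1 : 11 -1
ADD     : 10
STORE 1 : (empty)
PUSH 49 : 49
PUSH -2 : 49 -2
ADD     : 47
PUSH -3 : 47 -3
LOAD 1  : 47 -3 10
ROT     : -3 10 47
PUSH 5  : -3 10 47 5
OVER    : -3 10 47 5 47
EQ      : -3 10 47 0
MUL     : -3 10 0
STORE 0 : -3 10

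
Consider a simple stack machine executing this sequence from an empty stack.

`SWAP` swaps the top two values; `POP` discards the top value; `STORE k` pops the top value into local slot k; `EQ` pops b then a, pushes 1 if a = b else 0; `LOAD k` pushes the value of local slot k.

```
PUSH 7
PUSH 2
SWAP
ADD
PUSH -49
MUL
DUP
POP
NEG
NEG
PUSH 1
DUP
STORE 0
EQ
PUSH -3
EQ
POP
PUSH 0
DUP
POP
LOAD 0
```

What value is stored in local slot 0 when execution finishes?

1

PUSH 7   -> [7]
PUSH 2   -> [7, 2]
SWAP     -> [2, 7]
ADD      -> [9]
PUSH -49 -> [9, -49]
MUL      -> [-441]
DUP      -> [-441, -441]
POP      -> [-441]
NEG      -> [441]
NEG      -> [-441]
PUSH 1   -> [-441, 1]
DUP      -> [-441, 1, 1]
STORE 0  -> [-441, 1]
EQ       -> [0]
PUSH -3  -> [0, -3]
EQ       -> [0]
POP      -> []
PUSH 0   -> [0]
DUP      -> [0, 0]
POP      -> [0]
LOAD 0   -> [0, 1]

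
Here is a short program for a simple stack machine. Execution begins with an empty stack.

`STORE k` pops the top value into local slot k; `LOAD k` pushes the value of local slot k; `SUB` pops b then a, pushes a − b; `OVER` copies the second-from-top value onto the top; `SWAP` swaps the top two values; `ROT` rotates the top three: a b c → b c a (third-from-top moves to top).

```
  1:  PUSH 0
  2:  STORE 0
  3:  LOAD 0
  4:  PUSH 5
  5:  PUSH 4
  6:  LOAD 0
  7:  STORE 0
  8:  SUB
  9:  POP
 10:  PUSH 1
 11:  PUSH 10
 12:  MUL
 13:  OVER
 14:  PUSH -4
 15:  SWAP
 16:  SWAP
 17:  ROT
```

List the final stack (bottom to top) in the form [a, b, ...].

PUSH 0  → [0]
STORE 0 → []
LOAD 0  → [0]
PUSH 5  → [0, 5]
PUSH 4  → [0, 5, 4]
LOAD 0  → [0, 5, 4, 0]
STORE 0 → [0, 5, 4]
SUB     → [0, 1]
POP     → [0]
PUSH 1  → [0, 1]
PUSH 10 → [0, 1, 10]
MUL     → [0, 10]
OVER    → [0, 10, 0]
PUSH -4 → [0, 10, 0, -4]
SWAP    → [0, 10, -4, 0]
SWAP    → [0, 10, 0, -4]
ROT     → [0, 0, -4, 10]

[0, 0, -4, 10]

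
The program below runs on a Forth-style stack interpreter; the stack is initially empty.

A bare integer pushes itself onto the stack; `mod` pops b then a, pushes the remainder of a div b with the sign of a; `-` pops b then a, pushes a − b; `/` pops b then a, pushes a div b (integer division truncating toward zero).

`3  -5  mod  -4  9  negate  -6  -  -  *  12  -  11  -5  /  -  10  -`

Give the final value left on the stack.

-23

3      → [3]
-5     → [3, -5]
mod    → [3]
-4     → [3, -4]
9      → [3, -4, 9]
negate → [3, -4, -9]
-6     → [3, -4, -9, -6]
-      → [3, -4, -3]
-      → [3, -1]
*      → [-3]
12     → [-3, 12]
-      → [-15]
11     → [-15, 11]
-5     → [-15, 11, -5]
/      → [-15, -2]
-      → [-13]
10     → [-13, 10]
-      → [-23]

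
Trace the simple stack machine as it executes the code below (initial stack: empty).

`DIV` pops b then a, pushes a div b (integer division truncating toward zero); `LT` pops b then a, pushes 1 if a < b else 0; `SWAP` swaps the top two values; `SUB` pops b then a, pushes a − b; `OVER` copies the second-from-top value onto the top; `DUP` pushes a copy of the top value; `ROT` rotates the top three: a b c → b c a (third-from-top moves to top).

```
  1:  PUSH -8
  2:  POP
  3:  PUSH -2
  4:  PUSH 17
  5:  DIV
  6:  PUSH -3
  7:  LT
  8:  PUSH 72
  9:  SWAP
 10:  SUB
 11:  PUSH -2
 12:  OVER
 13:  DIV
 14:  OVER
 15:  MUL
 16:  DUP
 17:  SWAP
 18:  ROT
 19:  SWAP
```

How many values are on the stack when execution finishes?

PUSH -8  -8
POP      (empty)
PUSH -2  -2
PUSH 17  -2 17
DIV      0
PUSH -3  0 -3
LT       0
PUSH 72  0 72
SWAP     72 0
SUB      72
PUSH -2  72 -2
OVER     72 -2 72
DIV      72 0
OVER     72 0 72
MUL      72 0
DUP      72 0 0
SWAP     72 0 0
ROT      0 0 72
SWAP     0 72 0

3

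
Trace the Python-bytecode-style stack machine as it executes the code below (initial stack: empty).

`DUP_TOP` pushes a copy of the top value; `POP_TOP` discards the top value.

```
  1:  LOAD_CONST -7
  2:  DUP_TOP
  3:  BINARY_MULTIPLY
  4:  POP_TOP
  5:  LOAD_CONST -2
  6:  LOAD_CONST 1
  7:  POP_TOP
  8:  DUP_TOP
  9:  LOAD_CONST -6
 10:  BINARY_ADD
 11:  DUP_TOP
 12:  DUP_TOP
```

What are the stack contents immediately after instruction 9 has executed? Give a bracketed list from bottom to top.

LOAD_CONST -7   -> -7
DUP_TOP         -> -7 -7
BINARY_MULTIPLY -> 49
POP_TOP         -> (empty)
LOAD_CONST -2   -> -2
LOAD_CONST 1    -> -2 1
POP_TOP         -> -2
DUP_TOP         -> -2 -2
LOAD_CONST -6   -> -2 -2 -6

[-2, -2, -6]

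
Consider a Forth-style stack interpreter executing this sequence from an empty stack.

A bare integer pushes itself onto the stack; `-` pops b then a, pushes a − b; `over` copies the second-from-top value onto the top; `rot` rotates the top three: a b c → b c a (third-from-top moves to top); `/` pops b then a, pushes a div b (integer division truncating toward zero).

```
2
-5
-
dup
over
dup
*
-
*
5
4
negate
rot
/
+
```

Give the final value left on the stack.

2      → 2
-5     → 2 -5
-      → 7
dup    → 7 7
over   → 7 7 7
dup    → 7 7 7 7
*      → 7 7 49
-      → 7 -42
*      → -294
5      → -294 5
4      → -294 5 4
negate → -294 5 -4
rot    → 5 -4 -294
/      → 5 0
+      → 5

5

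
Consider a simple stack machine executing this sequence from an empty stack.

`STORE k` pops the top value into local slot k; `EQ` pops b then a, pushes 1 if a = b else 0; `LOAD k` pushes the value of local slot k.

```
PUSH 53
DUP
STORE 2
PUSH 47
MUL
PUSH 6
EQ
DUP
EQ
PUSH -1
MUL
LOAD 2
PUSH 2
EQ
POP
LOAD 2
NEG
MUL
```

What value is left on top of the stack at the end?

53

PUSH 53  53
DUP      53 53
STORE 2  53
PUSH 47  53 47
MUL      2491
PUSH 6   2491 6
EQ       0
DUP      0 0
EQ       1
PUSH -1  1 -1
MUL      -1
LOAD 2   -1 53
PUSH 2   -1 53 2
EQ       -1 0
POP      -1
LOAD 2   -1 53
NEG      -1 -53
MUL      53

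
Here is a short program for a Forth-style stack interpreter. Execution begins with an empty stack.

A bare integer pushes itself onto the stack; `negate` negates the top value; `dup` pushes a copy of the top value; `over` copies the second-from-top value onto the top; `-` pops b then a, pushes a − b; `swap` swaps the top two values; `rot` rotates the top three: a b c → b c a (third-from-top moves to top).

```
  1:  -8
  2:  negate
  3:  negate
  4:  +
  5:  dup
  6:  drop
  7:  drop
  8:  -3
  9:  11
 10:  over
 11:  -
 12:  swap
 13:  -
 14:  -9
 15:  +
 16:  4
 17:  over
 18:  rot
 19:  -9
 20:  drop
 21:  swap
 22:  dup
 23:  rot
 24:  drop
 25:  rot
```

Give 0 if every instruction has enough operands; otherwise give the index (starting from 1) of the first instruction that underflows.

-8      [-8]
negate  [8]
negate  [-8]
+  — needs 2 operands, stack has 1 → underflow

4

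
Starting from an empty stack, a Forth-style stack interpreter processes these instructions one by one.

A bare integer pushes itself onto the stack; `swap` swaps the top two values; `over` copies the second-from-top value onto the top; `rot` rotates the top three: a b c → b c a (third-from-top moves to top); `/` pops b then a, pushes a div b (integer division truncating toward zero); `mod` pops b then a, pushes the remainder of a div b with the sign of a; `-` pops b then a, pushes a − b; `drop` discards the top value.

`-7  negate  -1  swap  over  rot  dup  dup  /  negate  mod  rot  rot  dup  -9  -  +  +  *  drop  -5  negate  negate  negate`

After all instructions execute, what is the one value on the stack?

-7     → [-7]
negate → [7]
-1     → [7, -1]
swap   → [-1, 7]
over   → [-1, 7, -1]
rot    → [7, -1, -1]
dup    → [7, -1, -1, -1]
dup    → [7, -1, -1, -1, -1]
/      → [7, -1, -1, 1]
negate → [7, -1, -1, -1]
mod    → [7, -1, 0]
rot    → [-1, 0, 7]
rot    → [0, 7, -1]
dup    → [0, 7, -1, -1]
-9     → [0, 7, -1, -1, -9]
-      → [0, 7, -1, 8]
+      → [0, 7, 7]
+      → [0, 14]
*      → [0]
drop   → []
-5     → [-5]
negate → [5]
negate → [-5]
negate → [5]

5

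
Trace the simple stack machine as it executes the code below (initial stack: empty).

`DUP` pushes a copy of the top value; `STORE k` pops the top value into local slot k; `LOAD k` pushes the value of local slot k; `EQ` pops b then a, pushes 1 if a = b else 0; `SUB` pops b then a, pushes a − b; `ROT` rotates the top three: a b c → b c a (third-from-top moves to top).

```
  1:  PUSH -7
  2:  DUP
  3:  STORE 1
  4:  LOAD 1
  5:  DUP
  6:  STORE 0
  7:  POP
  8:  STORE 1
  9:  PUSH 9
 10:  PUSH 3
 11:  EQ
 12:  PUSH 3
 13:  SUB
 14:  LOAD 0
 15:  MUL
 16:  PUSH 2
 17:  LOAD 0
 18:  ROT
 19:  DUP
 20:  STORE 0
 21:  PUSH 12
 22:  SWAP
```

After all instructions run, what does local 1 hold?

PUSH -7  -7
DUP      -7 -7
STORE 1  -7
LOAD 1   -7 -7
DUP      -7 -7 -7
STORE 0  -7 -7
POP      -7
STORE 1  (empty)
PUSH 9   9
PUSH 3   9 3
EQ       0
PUSH 3   0 3
SUB      -3
LOAD 0   -3 -7
MUL      21
PUSH 2   21 2
LOAD 0   21 2 -7
ROT      2 -7 21
DUP      2 -7 21 21
STORE 0  2 -7 21
PUSH 12  2 -7 21 12
SWAP     2 -7 12 21

-7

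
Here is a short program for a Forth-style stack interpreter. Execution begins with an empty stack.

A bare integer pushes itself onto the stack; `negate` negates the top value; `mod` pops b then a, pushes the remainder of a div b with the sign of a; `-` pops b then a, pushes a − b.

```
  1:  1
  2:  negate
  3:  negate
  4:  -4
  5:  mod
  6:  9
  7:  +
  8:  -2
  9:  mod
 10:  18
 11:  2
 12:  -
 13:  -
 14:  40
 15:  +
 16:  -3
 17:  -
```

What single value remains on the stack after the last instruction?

1      -> 1
negate -> -1
negate -> 1
-4     -> 1 -4
mod    -> 1
9      -> 1 9
+      -> 10
-2     -> 10 -2
mod    -> 0
18     -> 0 18
2      -> 0 18 2
-      -> 0 16
-      -> -16
40     -> -16 40
+      -> 24
-3     -> 24 -3
-      -> 27

27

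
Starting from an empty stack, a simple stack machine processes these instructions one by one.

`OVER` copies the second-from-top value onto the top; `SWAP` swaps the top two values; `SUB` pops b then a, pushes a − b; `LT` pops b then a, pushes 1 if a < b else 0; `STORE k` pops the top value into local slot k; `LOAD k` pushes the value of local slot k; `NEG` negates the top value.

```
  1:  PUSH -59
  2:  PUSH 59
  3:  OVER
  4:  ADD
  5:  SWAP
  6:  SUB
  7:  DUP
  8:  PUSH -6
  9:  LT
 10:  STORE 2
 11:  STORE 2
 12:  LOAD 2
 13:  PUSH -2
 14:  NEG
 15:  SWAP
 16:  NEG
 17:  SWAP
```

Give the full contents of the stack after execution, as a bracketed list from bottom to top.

[-59, 2]

PUSH -59 -> [-59]
PUSH 59  -> [-59, 59]
OVER     -> [-59, 59, -59]
ADD      -> [-59, 0]
SWAP     -> [0, -59]
SUB      -> [59]
DUP      -> [59, 59]
PUSH -6  -> [59, 59, -6]
LT       -> [59, 0]
STORE 2  -> [59]
STORE 2  -> []
LOAD 2   -> [59]
PUSH -2  -> [59, -2]
NEG      -> [59, 2]
SWAP     -> [2, 59]
NEG      -> [2, -59]
SWAP     -> [-59, 2]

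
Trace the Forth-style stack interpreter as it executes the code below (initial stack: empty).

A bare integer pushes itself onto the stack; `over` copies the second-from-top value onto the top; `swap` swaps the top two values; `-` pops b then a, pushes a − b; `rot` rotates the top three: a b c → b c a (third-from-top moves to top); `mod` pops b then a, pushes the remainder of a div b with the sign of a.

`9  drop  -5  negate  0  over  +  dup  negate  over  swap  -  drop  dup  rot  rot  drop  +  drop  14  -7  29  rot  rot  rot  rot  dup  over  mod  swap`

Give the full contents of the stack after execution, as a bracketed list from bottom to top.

[-7, 29, 0, 14]

9       9
drop    (empty)
-5      -5
negate  5
0       5 0
over    5 0 5
+       5 5
dup     5 5 5
negate  5 5 -5
over    5 5 -5 5
swap    5 5 5 -5
-       5 5 10
drop    5 5
dup     5 5 5
rot     5 5 5
rot     5 5 5
drop    5 5
+       10
drop    (empty)
14      14
-7      14 -7
29      14 -7 29
rot     -7 29 14
rot     29 14 -7
rot     14 -7 29
rot     -7 29 14
dup     -7 29 14 14
over    -7 29 14 14 14
mod     -7 29 14 0
swap    -7 29 0 14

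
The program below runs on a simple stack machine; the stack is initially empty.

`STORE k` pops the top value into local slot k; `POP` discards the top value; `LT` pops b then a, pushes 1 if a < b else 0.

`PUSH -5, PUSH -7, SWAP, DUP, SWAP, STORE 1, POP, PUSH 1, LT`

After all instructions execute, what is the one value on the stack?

PUSH -5 -> [-5]
PUSH -7 -> [-5, -7]
SWAP    -> [-7, -5]
DUP     -> [-7, -5, -5]
SWAP    -> [-7, -5, -5]
STORE 1 -> [-7, -5]
POP     -> [-7]
PUSH 1  -> [-7, 1]
LT      -> [1]

1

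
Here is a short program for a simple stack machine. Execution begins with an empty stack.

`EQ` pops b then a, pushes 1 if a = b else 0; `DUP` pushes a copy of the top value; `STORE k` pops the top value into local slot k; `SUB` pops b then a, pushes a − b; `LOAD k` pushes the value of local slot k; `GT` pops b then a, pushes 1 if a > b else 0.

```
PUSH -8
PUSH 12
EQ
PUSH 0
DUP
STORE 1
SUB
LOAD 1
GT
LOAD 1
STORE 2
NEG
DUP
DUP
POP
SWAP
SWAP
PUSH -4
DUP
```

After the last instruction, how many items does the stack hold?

4

PUSH -8  -8
PUSH 12  -8 12
EQ       0
PUSH 0   0 0
DUP      0 0 0
STORE 1  0 0
SUB      0
LOAD 1   0 0
GT       0
LOAD 1   0 0
STORE 2  0
NEG      0
DUP      0 0
DUP      0 0 0
POP      0 0
SWAP     0 0
SWAP     0 0
PUSH -4  0 0 -4
DUP      0 0 -4 -4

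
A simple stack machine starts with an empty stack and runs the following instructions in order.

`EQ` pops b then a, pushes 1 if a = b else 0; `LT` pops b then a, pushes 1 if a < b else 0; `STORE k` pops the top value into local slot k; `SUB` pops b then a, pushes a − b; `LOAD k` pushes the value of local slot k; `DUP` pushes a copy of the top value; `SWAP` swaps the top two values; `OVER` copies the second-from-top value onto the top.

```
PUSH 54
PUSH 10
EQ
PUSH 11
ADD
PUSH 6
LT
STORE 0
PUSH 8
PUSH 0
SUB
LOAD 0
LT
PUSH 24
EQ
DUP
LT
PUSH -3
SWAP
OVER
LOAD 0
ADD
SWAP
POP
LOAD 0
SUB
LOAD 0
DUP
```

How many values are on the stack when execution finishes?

PUSH 54  54
PUSH 10  54 10
EQ       0
PUSH 11  0 11
ADD      11
PUSH 6   11 6
LT       0
STORE 0  (empty)
PUSH 8   8
PUSH 0   8 0
SUB      8
LOAD 0   8 0
LT       0
PUSH 24  0 24
EQ       0
DUP      0 0
LT       0
PUSH -3  0 -3
SWAP     -3 0
OVER     -3 0 -3
LOAD 0   -3 0 -3 0
ADD      -3 0 -3
SWAP     -3 -3 0
POP      -3 -3
LOAD 0   -3 -3 0
SUB      -3 -3
LOAD 0   -3 -3 0
DUP      -3 -3 0 0

4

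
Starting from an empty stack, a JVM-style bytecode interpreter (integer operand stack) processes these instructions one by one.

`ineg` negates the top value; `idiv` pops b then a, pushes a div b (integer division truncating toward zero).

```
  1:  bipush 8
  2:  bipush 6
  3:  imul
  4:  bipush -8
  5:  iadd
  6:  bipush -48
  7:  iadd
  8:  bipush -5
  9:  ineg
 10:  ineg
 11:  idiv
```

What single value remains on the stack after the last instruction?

bipush 8   : 8
bipush 6   : 8 6
imul       : 48
bipush -8  : 48 -8
iadd       : 40
bipush -48 : 40 -48
iadd       : -8
bipush -5  : -8 -5
ineg       : -8 5
ineg       : -8 -5
idiv       : 1

1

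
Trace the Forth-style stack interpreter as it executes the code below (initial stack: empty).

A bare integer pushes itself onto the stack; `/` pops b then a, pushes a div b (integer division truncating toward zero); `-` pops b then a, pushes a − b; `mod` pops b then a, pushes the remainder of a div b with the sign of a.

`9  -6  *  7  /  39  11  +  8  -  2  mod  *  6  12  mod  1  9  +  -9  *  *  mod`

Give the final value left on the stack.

0

9   : [9]
-6  : [9, -6]
*   : [-54]
7   : [-54, 7]
/   : [-7]
39  : [-7, 39]
11  : [-7, 39, 11]
+   : [-7, 50]
8   : [-7, 50, 8]
-   : [-7, 42]
2   : [-7, 42, 2]
mod : [-7, 0]
*   : [0]
6   : [0, 6]
12  : [0, 6, 12]
mod : [0, 6]
1   : [0, 6, 1]
9   : [0, 6, 1, 9]
+   : [0, 6, 10]
-9  : [0, 6, 10, -9]
*   : [0, 6, -90]
*   : [0, -540]
mod : [0]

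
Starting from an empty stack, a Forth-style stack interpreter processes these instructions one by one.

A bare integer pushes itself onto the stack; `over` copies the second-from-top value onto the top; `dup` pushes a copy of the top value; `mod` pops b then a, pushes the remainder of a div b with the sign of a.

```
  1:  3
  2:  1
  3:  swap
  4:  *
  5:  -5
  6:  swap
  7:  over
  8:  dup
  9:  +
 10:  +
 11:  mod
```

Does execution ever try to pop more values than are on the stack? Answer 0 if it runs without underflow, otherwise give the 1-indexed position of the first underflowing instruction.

0

3    → 3
1    → 3 1
swap → 1 3
*    → 3
-5   → 3 -5
swap → -5 3
over → -5 3 -5
dup  → -5 3 -5 -5
+    → -5 3 -10
+    → -5 -7
mod  → -5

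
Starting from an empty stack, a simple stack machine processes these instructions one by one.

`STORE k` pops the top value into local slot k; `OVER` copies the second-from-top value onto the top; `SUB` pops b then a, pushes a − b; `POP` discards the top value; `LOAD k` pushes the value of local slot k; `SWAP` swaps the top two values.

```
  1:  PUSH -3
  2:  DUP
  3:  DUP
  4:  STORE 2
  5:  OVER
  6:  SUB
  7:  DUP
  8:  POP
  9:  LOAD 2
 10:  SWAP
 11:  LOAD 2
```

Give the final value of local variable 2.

-3

PUSH -3 → -3
DUP     → -3 -3
DUP     → -3 -3 -3
STORE 2 → -3 -3
OVER    → -3 -3 -3
SUB     → -3 0
DUP     → -3 0 0
POP     → -3 0
LOAD 2  → -3 0 -3
SWAP    → -3 -3 0
LOAD 2  → -3 -3 0 -3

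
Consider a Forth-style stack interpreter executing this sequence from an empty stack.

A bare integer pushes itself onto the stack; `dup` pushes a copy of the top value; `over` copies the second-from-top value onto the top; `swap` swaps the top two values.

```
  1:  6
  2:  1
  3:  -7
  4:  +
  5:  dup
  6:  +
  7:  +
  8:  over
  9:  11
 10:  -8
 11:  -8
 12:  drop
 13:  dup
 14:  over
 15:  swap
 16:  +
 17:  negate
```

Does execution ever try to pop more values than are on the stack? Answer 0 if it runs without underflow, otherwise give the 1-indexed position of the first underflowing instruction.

8

6   : 6
1   : 6 1
-7  : 6 1 -7
+   : 6 -6
dup : 6 -6 -6
+   : 6 -12
+   : -6
over  — needs 2 operands, stack has 1 → underflow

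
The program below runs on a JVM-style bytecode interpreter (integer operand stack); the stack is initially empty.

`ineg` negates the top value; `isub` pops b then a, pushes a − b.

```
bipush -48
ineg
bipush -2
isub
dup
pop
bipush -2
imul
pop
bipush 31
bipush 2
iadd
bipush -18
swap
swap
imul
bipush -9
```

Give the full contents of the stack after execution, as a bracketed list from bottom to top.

[-594, -9]

bipush -48  [-48]
ineg        [48]
bipush -2   [48, -2]
isub        [50]
dup         [50, 50]
pop         [50]
bipush -2   [50, -2]
imul        [-100]
pop         []
bipush 31   [31]
bipush 2    [31, 2]
iadd        [33]
bipush -18  [33, -18]
swap        [-18, 33]
swap        [33, -18]
imul        [-594]
bipush -9   [-594, -9]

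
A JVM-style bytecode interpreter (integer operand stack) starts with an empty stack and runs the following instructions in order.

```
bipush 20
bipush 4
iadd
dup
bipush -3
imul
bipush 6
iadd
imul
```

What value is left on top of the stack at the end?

-1584

bipush 20 → [20]
bipush 4  → [20, 4]
iadd      → [24]
dup       → [24, 24]
bipush -3 → [24, 24, -3]
imul      → [24, -72]
bipush 6  → [24, -72, 6]
iadd      → [24, -66]
imul      → [-1584]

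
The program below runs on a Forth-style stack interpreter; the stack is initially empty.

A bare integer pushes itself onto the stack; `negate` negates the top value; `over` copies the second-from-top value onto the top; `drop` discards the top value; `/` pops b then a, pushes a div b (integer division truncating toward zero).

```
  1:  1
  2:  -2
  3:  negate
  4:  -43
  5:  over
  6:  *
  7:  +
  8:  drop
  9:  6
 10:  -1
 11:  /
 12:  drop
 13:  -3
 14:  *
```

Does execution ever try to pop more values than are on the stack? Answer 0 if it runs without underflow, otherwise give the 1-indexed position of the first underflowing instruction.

0

1      : [1]
-2     : [1, -2]
negate : [1, 2]
-43    : [1, 2, -43]
over   : [1, 2, -43, 2]
*      : [1, 2, -86]
+      : [1, -84]
drop   : [1]
6      : [1, 6]
-1     : [1, 6, -1]
/      : [1, -6]
drop   : [1]
-3     : [1, -3]
*      : [-3]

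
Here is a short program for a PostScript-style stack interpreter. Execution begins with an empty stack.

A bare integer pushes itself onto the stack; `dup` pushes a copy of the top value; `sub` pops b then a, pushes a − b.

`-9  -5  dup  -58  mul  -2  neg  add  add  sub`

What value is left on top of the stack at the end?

-296

-9  → [-9]
-5  → [-9, -5]
dup → [-9, -5, -5]
-58 → [-9, -5, -5, -58]
mul → [-9, -5, 290]
-2  → [-9, -5, 290, -2]
neg → [-9, -5, 290, 2]
add → [-9, -5, 292]
add → [-9, 287]
sub → [-296]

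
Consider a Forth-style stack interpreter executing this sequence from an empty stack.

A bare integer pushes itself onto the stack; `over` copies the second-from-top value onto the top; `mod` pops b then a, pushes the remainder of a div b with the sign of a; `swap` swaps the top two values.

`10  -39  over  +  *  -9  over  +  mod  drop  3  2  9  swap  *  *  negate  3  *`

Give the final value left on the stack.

10     → 10
-39    → 10 -39
over   → 10 -39 10
+      → 10 -29
*      → -290
-9     → -290 -9
over   → -290 -9 -290
+      → -290 -299
mod    → -290
drop   → (empty)
3      → 3
2      → 3 2
9      → 3 2 9
swap   → 3 9 2
*      → 3 18
*      → 54
negate → -54
3      → -54 3
*      → -162

-162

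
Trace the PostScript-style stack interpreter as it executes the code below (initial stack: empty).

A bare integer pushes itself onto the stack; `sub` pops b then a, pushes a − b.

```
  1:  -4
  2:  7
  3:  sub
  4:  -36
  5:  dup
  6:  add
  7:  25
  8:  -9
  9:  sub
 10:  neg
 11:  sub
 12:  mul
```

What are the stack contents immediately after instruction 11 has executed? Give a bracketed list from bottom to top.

[-11, -38]

-4   [-4]
7    [-4, 7]
sub  [-11]
-36  [-11, -36]
dup  [-11, -36, -36]
add  [-11, -72]
25   [-11, -72, 25]
-9   [-11, -72, 25, -9]
sub  [-11, -72, 34]
neg  [-11, -72, -34]
sub  [-11, -38]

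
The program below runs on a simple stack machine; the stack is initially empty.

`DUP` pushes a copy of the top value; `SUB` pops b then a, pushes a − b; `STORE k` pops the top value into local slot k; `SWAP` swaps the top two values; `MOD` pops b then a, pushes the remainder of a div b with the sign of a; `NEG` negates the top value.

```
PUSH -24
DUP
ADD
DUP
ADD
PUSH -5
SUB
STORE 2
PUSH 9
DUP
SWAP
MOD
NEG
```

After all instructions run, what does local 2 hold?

-91

PUSH -24 : [-24]
DUP      : [-24, -24]
ADD      : [-48]
DUP      : [-48, -48]
ADD      : [-96]
PUSH -5  : [-96, -5]
SUB      : [-91]
STORE 2  : []
PUSH 9   : [9]
DUP      : [9, 9]
SWAP     : [9, 9]
MOD      : [0]
NEG      : [0]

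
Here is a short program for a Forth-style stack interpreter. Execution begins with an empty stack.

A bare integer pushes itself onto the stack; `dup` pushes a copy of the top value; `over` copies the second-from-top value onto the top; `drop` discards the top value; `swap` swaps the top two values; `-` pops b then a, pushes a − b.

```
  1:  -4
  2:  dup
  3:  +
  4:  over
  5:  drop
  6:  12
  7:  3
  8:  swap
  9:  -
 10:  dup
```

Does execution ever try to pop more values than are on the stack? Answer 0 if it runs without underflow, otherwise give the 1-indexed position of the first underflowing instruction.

4

-4  -> [-4]
dup -> [-4, -4]
+   -> [-8]
over  — needs 2 operands, stack has 1 → underflow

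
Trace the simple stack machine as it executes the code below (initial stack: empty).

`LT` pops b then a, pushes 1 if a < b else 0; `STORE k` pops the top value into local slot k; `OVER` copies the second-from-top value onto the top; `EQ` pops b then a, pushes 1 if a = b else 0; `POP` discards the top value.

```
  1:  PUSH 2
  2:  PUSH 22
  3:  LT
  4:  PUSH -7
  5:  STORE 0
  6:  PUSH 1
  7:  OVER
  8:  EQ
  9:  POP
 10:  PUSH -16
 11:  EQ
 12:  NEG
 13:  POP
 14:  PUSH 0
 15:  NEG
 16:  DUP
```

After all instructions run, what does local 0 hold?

PUSH 2   : 2
PUSH 22  : 2 22
LT       : 1
PUSH -7  : 1 -7
STORE 0  : 1
PUSH 1   : 1 1
OVER     : 1 1 1
EQ       : 1 1
POP      : 1
PUSH -16 : 1 -16
EQ       : 0
NEG      : 0
POP      : (empty)
PUSH 0   : 0
NEG      : 0
DUP      : 0 0

-7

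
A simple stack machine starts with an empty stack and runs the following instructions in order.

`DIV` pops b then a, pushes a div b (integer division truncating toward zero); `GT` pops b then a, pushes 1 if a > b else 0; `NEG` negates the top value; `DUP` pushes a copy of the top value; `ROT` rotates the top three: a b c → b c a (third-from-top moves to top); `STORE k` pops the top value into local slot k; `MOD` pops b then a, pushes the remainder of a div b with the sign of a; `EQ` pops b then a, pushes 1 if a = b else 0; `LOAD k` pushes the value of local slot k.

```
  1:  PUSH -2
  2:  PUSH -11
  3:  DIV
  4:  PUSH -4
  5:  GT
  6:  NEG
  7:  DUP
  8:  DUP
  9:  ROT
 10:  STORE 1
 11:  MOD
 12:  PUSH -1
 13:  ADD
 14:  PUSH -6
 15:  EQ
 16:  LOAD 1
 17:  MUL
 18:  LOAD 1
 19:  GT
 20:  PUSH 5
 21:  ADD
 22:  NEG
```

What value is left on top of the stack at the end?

-6

PUSH -2  -> -2
PUSH -11 -> -2 -11
DIV      -> 0
PUSH -4  -> 0 -4
GT       -> 1
NEG      -> -1
DUP      -> -1 -1
DUP      -> -1 -1 -1
ROT      -> -1 -1 -1
STORE 1  -> -1 -1
MOD      -> 0
PUSH -1  -> 0 -1
ADD      -> -1
PUSH -6  -> -1 -6
EQ       -> 0
LOAD 1   -> 0 -1
MUL      -> 0
LOAD 1   -> 0 -1
GT       -> 1
PUSH 5   -> 1 5
ADD      -> 6
NEG      -> -6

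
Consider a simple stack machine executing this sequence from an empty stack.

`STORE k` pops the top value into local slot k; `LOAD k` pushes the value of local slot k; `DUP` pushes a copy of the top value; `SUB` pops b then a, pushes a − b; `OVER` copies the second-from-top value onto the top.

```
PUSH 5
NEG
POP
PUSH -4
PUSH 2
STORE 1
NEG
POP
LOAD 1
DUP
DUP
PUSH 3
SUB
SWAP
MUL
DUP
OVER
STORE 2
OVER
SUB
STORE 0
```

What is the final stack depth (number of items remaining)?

PUSH 5   5
NEG      -5
POP      (empty)
PUSH -4  -4
PUSH 2   -4 2
STORE 1  -4
NEG      4
POP      (empty)
LOAD 1   2
DUP      2 2
DUP      2 2 2
PUSH 3   2 2 2 3
SUB      2 2 -1
SWAP     2 -1 2
MUL      2 -2
DUP      2 -2 -2
OVER     2 -2 -2 -2
STORE 2  2 -2 -2
OVER     2 -2 -2 -2
SUB      2 -2 0
STORE 0  2 -2

2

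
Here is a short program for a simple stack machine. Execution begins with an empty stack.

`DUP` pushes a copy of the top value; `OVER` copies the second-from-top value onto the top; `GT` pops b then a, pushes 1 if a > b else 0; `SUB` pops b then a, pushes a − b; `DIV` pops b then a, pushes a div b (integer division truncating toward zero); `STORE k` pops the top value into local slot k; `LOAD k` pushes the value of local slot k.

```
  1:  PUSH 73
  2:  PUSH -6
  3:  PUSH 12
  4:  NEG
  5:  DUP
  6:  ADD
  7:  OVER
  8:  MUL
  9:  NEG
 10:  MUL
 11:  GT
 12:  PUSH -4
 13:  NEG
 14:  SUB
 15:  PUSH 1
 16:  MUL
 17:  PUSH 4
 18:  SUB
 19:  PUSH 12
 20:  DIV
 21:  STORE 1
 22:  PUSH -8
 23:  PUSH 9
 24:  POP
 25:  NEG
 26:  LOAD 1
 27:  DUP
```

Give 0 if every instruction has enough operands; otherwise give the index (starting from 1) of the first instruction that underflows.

PUSH 73 -> 73
PUSH -6 -> 73 -6
PUSH 12 -> 73 -6 12
NEG     -> 73 -6 -12
DUP     -> 73 -6 -12 -12
ADD     -> 73 -6 -24
OVER    -> 73 -6 -24 -6
MUL     -> 73 -6 144
NEG     -> 73 -6 -144
MUL     -> 73 864
GT      -> 0
PUSH -4 -> 0 -4
NEG     -> 0 4
SUB     -> -4
PUSH 1  -> -4 1
MUL     -> -4
PUSH 4  -> -4 4
SUB     -> -8
PUSH 12 -> -8 12
DIV     -> 0
STORE 1 -> (empty)
PUSH -8 -> -8
PUSH 9  -> -8 9
POP     -> -8
NEG     -> 8
LOAD 1  -> 8 0
DUP     -> 8 0 0

0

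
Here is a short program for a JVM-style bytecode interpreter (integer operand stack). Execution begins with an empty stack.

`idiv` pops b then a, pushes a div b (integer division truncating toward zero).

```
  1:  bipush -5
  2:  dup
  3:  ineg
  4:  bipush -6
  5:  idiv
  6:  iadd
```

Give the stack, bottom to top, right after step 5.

bipush -5  [-5]
dup        [-5, -5]
ineg       [-5, 5]
bipush -6  [-5, 5, -6]
idiv       [-5, 0]

[-5, 0]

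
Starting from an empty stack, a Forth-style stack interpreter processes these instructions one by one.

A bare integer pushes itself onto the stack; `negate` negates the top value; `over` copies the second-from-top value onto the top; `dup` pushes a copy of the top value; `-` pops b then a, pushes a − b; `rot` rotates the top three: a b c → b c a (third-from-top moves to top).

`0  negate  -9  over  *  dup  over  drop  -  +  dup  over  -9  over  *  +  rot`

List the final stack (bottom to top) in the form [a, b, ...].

0      -> [0]
negate -> [0]
-9     -> [0, -9]
over   -> [0, -9, 0]
*      -> [0, 0]
dup    -> [0, 0, 0]
over   -> [0, 0, 0, 0]
drop   -> [0, 0, 0]
-      -> [0, 0]
+      -> [0]
dup    -> [0, 0]
over   -> [0, 0, 0]
-9     -> [0, 0, 0, -9]
over   -> [0, 0, 0, -9, 0]
*      -> [0, 0, 0, 0]
+      -> [0, 0, 0]
rot    -> [0, 0, 0]

[0, 0, 0]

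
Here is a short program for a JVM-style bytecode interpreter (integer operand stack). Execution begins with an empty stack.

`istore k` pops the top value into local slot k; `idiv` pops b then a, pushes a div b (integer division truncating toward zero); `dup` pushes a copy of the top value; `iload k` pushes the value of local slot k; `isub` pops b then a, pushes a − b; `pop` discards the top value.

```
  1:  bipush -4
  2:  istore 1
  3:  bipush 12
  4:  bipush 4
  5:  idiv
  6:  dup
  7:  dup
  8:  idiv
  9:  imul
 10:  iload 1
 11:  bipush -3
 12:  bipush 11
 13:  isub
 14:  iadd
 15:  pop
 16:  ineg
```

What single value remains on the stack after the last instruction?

bipush -4 → [-4]
istore 1  → []
bipush 12 → [12]
bipush 4  → [12, 4]
idiv      → [3]
dup       → [3, 3]
dup       → [3, 3, 3]
idiv      → [3, 1]
imul      → [3]
iload 1   → [3, -4]
bipush -3 → [3, -4, -3]
bipush 11 → [3, -4, -3, 11]
isub      → [3, -4, -14]
iadd      → [3, -18]
pop       → [3]
ineg      → [-3]

-3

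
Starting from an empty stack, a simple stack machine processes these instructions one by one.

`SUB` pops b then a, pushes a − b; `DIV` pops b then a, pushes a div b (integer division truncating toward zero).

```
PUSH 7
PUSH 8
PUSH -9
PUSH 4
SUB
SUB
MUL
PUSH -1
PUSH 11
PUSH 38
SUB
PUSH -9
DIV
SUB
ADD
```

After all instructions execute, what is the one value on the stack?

143

PUSH 7  : 7
PUSH 8  : 7 8
PUSH -9 : 7 8 -9
PUSH 4  : 7 8 -9 4
SUB     : 7 8 -13
SUB     : 7 21
MUL     : 147
PUSH -1 : 147 -1
PUSH 11 : 147 -1 11
PUSH 38 : 147 -1 11 38
SUB     : 147 -1 -27
PUSH -9 : 147 -1 -27 -9
DIV     : 147 -1 3
SUB     : 147 -4
ADD     : 143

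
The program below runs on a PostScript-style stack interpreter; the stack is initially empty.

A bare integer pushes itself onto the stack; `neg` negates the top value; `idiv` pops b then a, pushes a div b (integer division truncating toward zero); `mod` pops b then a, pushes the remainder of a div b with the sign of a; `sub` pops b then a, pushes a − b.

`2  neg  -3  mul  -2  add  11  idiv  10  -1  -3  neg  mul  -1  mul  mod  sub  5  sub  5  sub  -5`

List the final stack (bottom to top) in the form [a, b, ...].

2     [2]
neg   [-2]
-3    [-2, -3]
mul   [6]
-2    [6, -2]
add   [4]
11    [4, 11]
idiv  [0]
10    [0, 10]
-1    [0, 10, -1]
-3    [0, 10, -1, -3]
neg   [0, 10, -1, 3]
mul   [0, 10, -3]
-1    [0, 10, -3, -1]
mul   [0, 10, 3]
mod   [0, 1]
sub   [-1]
5     [-1, 5]
sub   [-6]
5     [-6, 5]
sub   [-11]
-5    [-11, -5]

[-11, -5]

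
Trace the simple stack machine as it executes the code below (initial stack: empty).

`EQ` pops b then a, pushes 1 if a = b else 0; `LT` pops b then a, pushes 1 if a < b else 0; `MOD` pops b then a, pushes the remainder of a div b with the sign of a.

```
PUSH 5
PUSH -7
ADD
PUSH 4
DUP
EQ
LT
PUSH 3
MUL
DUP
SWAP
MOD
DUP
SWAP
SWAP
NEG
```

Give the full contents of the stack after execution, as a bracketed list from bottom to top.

[0, 0]

PUSH 5  -> 5
PUSH -7 -> 5 -7
ADD     -> -2
PUSH 4  -> -2 4
DUP     -> -2 4 4
EQ      -> -2 1
LT      -> 1
PUSH 3  -> 1 3
MUL     -> 3
DUP     -> 3 3
SWAP    -> 3 3
MOD     -> 0
DUP     -> 0 0
SWAP    -> 0 0
SWAP    -> 0 0
NEG     -> 0 0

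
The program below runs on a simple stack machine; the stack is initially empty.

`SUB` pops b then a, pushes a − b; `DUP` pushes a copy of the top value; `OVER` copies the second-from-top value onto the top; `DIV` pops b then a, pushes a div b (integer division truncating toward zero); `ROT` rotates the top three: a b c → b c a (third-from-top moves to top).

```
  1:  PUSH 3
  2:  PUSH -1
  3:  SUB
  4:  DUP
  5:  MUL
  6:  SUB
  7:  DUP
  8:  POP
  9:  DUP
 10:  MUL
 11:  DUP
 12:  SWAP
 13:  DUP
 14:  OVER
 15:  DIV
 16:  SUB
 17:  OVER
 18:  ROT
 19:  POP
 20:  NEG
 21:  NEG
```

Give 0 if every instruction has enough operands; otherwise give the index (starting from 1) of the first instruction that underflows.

PUSH 3  -> [3]
PUSH -1 -> [3, -1]
SUB     -> [4]
DUP     -> [4, 4]
MUL     -> [16]
SUB  — needs 2 operands, stack has 1 → underflow

6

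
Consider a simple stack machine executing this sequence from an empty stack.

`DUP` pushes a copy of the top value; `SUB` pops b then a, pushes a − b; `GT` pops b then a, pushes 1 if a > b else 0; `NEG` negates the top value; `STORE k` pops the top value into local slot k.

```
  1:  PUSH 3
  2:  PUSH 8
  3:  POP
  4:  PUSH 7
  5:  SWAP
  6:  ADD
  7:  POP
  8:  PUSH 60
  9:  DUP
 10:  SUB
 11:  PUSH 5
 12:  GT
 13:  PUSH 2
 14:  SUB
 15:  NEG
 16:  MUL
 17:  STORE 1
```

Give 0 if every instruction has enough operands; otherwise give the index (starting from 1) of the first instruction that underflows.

16

PUSH 3  : [3]
PUSH 8  : [3, 8]
POP     : [3]
PUSH 7  : [3, 7]
SWAP    : [7, 3]
ADD     : [10]
POP     : []
PUSH 60 : [60]
DUP     : [60, 60]
SUB     : [0]
PUSH 5  : [0, 5]
GT      : [0]
PUSH 2  : [0, 2]
SUB     : [-2]
NEG     : [2]
MUL  — needs 2 operands, stack has 1 → underflow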